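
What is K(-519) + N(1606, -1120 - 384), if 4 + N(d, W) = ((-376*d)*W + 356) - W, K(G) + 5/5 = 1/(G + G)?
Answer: 942712927601/1038 ≈ 9.0820e+8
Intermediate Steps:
K(G) = -1 + 1/(2*G) (K(G) = -1 + 1/(G + G) = -1 + 1/(2*G))
N(d, W) = 352 - W - 376*W*d (N(d, W) = -4 + (((-376*d)*W + 356) - W) = -4 + ((-376*W*d + 356) - W) = -4 + ((356 - 376*W*d) - W) = -4 + (356 - W - 376*W*d) = 352 - W - 376*W*d)
K(-519) + N(1606, -1120 - 384) = (½ - 1*(-519))/(-519) + (352 - (-1120 - 384) - 376*(-1120 - 384)*1606) = -(½ + 519)/519 + (352 - 1*(-1504) - 376*(-1504)*1606) = -1/519*1039/2 + (352 + 1504 + 908199424) = -1039/1038 + 908201280 = 942712927601/1038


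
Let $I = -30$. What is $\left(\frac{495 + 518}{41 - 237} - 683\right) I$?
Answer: $\frac{2023215}{98} \approx 20645.0$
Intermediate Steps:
$\left(\frac{495 + 518}{41 - 237} - 683\right) I = \left(\frac{495 + 518}{41 - 237} - 683\right) \left(-30\right) = \left(\frac{1013}{-196} - 683\right) \left(-30\right) = \left(1013 \left(- \frac{1}{196}\right) - 683\right) \left(-30\right) = \left(- \frac{1013}{196} - 683\right) \left(-30\right) = \left(- \frac{134881}{196}\right) \left(-30\right) = \frac{2023215}{98}$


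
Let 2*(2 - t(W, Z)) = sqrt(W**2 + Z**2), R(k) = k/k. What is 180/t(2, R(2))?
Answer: 1440/11 + 360*sqrt(5)/11 ≈ 204.09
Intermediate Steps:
R(k) = 1
t(W, Z) = 2 - sqrt(W**2 + Z**2)/2
180/t(2, R(2)) = 180/(2 - sqrt(2**2 + 1**2)/2) = 180/(2 - sqrt(4 + 1)/2) = 180/(2 - sqrt(5)/2)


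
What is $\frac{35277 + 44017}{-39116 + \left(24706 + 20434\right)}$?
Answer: $\frac{39647}{3012} \approx 13.163$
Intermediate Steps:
$\frac{35277 + 44017}{-39116 + \left(24706 + 20434\right)} = \frac{79294}{-39116 + 45140} = \frac{79294}{6024} = 79294 \cdot \frac{1}{6024} = \frac{39647}{3012}$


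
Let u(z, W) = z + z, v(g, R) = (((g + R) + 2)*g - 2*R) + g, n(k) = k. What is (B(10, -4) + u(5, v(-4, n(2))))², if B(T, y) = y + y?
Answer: 4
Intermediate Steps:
v(g, R) = g - 2*R + g*(2 + R + g) (v(g, R) = (((R + g) + 2)*g - 2*R) + g = ((2 + R + g)*g - 2*R) + g = (g*(2 + R + g) - 2*R) + g = (-2*R + g*(2 + R + g)) + g = g - 2*R + g*(2 + R + g))
u(z, W) = 2*z
B(T, y) = 2*y
(B(10, -4) + u(5, v(-4, n(2))))² = (2*(-4) + 2*5)² = (-8 + 10)² = 2² = 4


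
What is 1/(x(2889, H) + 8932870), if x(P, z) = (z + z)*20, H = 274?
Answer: 1/8943830 ≈ 1.1181e-7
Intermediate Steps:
x(P, z) = 40*z (x(P, z) = (2*z)*20 = 40*z)
1/(x(2889, H) + 8932870) = 1/(40*274 + 8932870) = 1/(10960 + 8932870) = 1/8943830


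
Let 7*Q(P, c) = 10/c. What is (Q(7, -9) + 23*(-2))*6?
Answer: -5816/21 ≈ -276.95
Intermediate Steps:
Q(P, c) = 10/(7*c) (Q(P, c) = (10/c)/7 = 10/(7*c))
(Q(7, -9) + 23*(-2))*6 = ((10/7)/(-9) + 23*(-2))*6 = ((10/7)*(-1/9) - 46)*6 = (-10/63 - 46)*6 = -2908/63*6 = -5816/21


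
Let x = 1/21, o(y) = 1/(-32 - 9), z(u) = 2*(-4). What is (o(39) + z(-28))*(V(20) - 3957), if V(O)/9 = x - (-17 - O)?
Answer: 1192155/41 ≈ 29077.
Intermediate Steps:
z(u) = -8
o(y) = -1/41 (o(y) = 1/(-41) = -1/41)
x = 1/21 ≈ 0.047619
V(O) = 1074/7 + 9*O (V(O) = 9*(1/21 - (-17 - O)) = 9*(1/21 + (17 + O)) = 9*(358/21 + O) = 1074/7 + 9*O)
(o(39) + z(-28))*(V(20) - 3957) = (-1/41 - 8)*((1074/7 + 9*20) - 3957) = -329*((1074/7 + 180) - 3957)/41 = -329*(2334/7 - 3957)/41 = -329/41*(-25365/7) = 1192155/41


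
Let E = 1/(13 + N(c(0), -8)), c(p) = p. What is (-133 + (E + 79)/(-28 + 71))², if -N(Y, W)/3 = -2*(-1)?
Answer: 1558591441/90601 ≈ 17203.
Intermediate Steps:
N(Y, W) = -6 (N(Y, W) = -(-6)*(-1) = -3*2 = -6)
E = ⅐ (E = 1/(13 - 6) = 1/7 = ⅐ ≈ 0.14286)
(-133 + (E + 79)/(-28 + 71))² = (-133 + (⅐ + 79)/(-28 + 71))² = (-133 + (554/7)/43)² = (-133 + (554/7)*(1/43))² = (-133 + 554/301)² = (-39479/301)² = 1558591441/90601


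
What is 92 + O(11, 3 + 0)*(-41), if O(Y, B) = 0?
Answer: 92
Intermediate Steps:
92 + O(11, 3 + 0)*(-41) = 92 + 0*(-41) = 92 + 0 = 92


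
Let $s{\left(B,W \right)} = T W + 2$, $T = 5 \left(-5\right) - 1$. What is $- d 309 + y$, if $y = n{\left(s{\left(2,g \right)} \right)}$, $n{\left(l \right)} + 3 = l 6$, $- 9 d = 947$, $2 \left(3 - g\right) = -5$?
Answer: $\frac{94994}{3} \approx 31665.0$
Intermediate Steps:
$g = \frac{11}{2}$ ($g = 3 - - \frac{5}{2} = 3 + \frac{5}{2} = \frac{11}{2} \approx 5.5$)
$d = - \frac{947}{9}$ ($d = \left(- \frac{1}{9}\right) 947 = - \frac{947}{9} \approx -105.22$)
$T = -26$ ($T = -25 - 1 = -26$)
$s{\left(B,W \right)} = 2 - 26 W$ ($s{\left(B,W \right)} = - 26 W + 2 = 2 - 26 W$)
$n{\left(l \right)} = -3 + 6 l$ ($n{\left(l \right)} = -3 + l 6 = -3 + 6 l$)
$y = -849$ ($y = -3 + 6 \left(2 - 143\right) = -3 + 6 \left(-141\right) = -3 - 846 = -849$)
$- d 309 + y = \left(-1\right) \left(- \frac{947}{9}\right) 309 - 849 = \frac{947}{9} \cdot 309 - 849 = \frac{97541}{3} - 849 = \frac{94994}{3}$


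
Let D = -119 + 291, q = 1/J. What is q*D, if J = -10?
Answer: -86/5 ≈ -17.200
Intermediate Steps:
q = -⅒ (q = 1/(-10) = -⅒ ≈ -0.10000)
D = 172
q*D = -⅒*172 = -86/5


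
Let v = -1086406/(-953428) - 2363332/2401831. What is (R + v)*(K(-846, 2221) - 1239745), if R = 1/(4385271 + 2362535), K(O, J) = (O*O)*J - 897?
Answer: 477079956089652503106520294/1931536631800986301 ≈ 2.4699e+8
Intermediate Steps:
v = 178048353645/1144986463334 (v = -1086406*(-1/953428) - 2363332*1/2401831 = 543203/476714 - 2363332/2401831 = 178048353645/1144986463334 ≈ 0.15550)
K(O, J) = -897 + J*O² (K(O, J) = O²*J - 897 = J*O² - 897 = -897 + J*O²)
R = 1/6747806 ≈ 1.4820e-7
(R + v)*(K(-846, 2221) - 1239745) = (1/6747806 + 178048353645/1144986463334)*((-897 + 2221*(-846)²) - 1239745) = 300359223500579051*((-897 + 2221*715716) - 1239745)/1931536631800986301 = 300359223500579051*((-897 + 1589605236) - 1239745)/1931536631800986301 = 300359223500579051*(1589604339 - 1239745)/1931536631800986301 = (300359223500579051/1931536631800986301)*1588364594 = 477079956089652503106520294/1931536631800986301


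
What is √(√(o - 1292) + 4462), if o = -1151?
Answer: √(4462 + I*√2443) ≈ 66.799 + 0.37*I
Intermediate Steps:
√(√(o - 1292) + 4462) = √(√(-1151 - 1292) + 4462) = √(√(-2443) + 4462) = √(I*√2443 + 4462) = √(4462 + I*√2443)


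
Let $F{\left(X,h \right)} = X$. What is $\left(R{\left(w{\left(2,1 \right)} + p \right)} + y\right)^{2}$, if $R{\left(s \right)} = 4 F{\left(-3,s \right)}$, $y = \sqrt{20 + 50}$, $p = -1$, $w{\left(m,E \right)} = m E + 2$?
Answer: $\left(12 - \sqrt{70}\right)^{2} \approx 13.202$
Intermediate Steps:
$w{\left(m,E \right)} = 2 + E m$ ($w{\left(m,E \right)} = E m + 2 = 2 + E m$)
$y = \sqrt{70} \approx 8.3666$
$R{\left(s \right)} = -12$ ($R{\left(s \right)} = 4 \left(-3\right) = -12$)
$\left(R{\left(w{\left(2,1 \right)} + p \right)} + y\right)^{2} = \left(-12 + \sqrt{70}\right)^{2}$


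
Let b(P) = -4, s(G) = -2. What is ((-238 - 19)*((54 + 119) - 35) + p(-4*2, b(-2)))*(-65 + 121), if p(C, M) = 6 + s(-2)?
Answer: -1985872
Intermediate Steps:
p(C, M) = 4 (p(C, M) = 6 - 2 = 4)
((-238 - 19)*((54 + 119) - 35) + p(-4*2, b(-2)))*(-65 + 121) = ((-238 - 19)*((54 + 119) - 35) + 4)*(-65 + 121) = (-257*(173 - 35) + 4)*56 = (-257*138 + 4)*56 = (-35466 + 4)*56 = -35462*56 = -1985872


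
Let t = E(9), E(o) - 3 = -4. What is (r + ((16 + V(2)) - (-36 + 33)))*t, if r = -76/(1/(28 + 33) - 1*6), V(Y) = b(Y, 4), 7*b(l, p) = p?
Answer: -82457/2555 ≈ -32.273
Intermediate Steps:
b(l, p) = p/7
V(Y) = 4/7 (V(Y) = (1/7)*4 = 4/7)
r = 4636/365 (r = -76/(1/61 - 6) = -76/(-365/61) = -76*(-61/365) = 4636/365 ≈ 12.701)
E(o) = -1 (E(o) = 3 - 4 = -1)
t = -1
(r + ((16 + V(2)) - (-36 + 33)))*t = (4636/365 + ((16 + 4/7) - (-36 + 33)))*(-1) = (4636/365 + (116/7 - 1*(-3)))*(-1) = (4636/365 + (116/7 + 3))*(-1) = (4636/365 + 137/7)*(-1) = (82457/2555)*(-1) = -82457/2555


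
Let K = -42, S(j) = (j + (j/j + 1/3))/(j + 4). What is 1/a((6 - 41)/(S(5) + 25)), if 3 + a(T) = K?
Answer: -1/45 ≈ -0.022222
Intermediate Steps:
S(j) = (4/3 + j)/(4 + j) (S(j) = (j + (1 + 1*(1/3)))/(4 + j) = (j + (1 + 1/3))/(4 + j) = (j + 4/3)/(4 + j) = (4/3 + j)/(4 + j))
a(T) = -45 (a(T) = -3 - 42 = -45)
1/a((6 - 41)/(S(5) + 25)) = 1/(-45) = -1/45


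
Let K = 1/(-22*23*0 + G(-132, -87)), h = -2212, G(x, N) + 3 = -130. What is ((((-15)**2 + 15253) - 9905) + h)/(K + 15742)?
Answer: 447013/2093685 ≈ 0.21351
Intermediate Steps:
G(x, N) = -133 (G(x, N) = -3 - 130 = -133)
K = -1/133 (K = 1/(-22*23*0 - 133) = 1/(-506*0 - 133) = 1/(0 - 133) = 1/(-133) = -1/133 ≈ -0.0075188)
((((-15)**2 + 15253) - 9905) + h)/(K + 15742) = ((((-15)**2 + 15253) - 9905) - 2212)/(-1/133 + 15742) = (((225 + 15253) - 9905) - 2212)/(2093685/133) = ((15478 - 9905) - 2212)*(133/2093685) = (5573 - 2212)*(133/2093685) = 3361*(133/2093685) = 447013/2093685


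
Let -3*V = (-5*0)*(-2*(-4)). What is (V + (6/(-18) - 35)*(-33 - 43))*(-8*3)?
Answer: -64448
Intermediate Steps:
V = 0 (V = -(-5*0)*(-2*(-4))/3 = -0*8 = -⅓*0 = 0)
(V + (6/(-18) - 35)*(-33 - 43))*(-8*3) = (0 + (6/(-18) - 35)*(-33 - 43))*(-8*3) = (0 + (6*(-1/18) - 35)*(-76))*(-24) = (0 + (-⅓ - 35)*(-76))*(-24) = (0 - 106/3*(-76))*(-24) = (0 + 8056/3)*(-24) = (8056/3)*(-24) = -64448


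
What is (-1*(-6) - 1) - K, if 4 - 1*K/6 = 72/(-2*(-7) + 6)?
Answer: 13/5 ≈ 2.6000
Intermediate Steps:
K = 12/5 (K = 24 - 432/(-2*(-7) + 6) = 24 - 432/(14 + 6) = 24 - 432/20 = 24 - 6*18/5 = 24 - 108/5 = 12/5 ≈ 2.4000)
(-1*(-6) - 1) - K = (-1*(-6) - 1) - 1*12/5 = (6 - 1) - 12/5 = 5 - 12/5 = 13/5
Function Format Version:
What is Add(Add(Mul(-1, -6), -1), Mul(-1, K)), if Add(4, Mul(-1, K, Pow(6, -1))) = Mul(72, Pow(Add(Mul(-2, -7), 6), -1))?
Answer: Rational(13, 5) ≈ 2.6000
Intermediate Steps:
K = Rational(12, 5) (K = Add(24, Mul(-6, Mul(72, Pow(Add(Mul(-2, -7), 6), -1)))) = Add(24, Mul(-6, Mul(72, Pow(Add(14, 6), -1)))) = Add(24, Mul(-6, Mul(72, Pow(20, -1)))) = Add(24, Mul(-6, Mul(72, Rational(1, 20)))) = Add(24, Mul(-6, Rational(18, 5))) = Add(24, Rational(-108, 5)) = Rational(12, 5) ≈ 2.4000)
Add(Add(Mul(-1, -6), -1), Mul(-1, K)) = Add(Add(Mul(-1, -6), -1), Mul(-1, Rational(12, 5))) = Add(Add(6, -1), Rational(-12, 5)) = Add(5, Rational(-12, 5)) = Rational(13, 5)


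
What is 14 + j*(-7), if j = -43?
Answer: 315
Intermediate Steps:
14 + j*(-7) = 14 - 43*(-7) = 14 + 301 = 315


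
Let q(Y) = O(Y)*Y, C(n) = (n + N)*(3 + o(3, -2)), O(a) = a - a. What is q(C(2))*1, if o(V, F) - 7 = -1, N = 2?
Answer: 0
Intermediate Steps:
O(a) = 0
o(V, F) = 6 (o(V, F) = 7 - 1 = 6)
C(n) = 18 + 9*n (C(n) = (n + 2)*(3 + 6) = (2 + n)*9 = 18 + 9*n)
q(Y) = 0 (q(Y) = 0*Y = 0)
q(C(2))*1 = 0*1 = 0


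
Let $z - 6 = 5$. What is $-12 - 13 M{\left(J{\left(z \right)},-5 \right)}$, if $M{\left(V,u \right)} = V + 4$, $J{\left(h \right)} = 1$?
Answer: $-77$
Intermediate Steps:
$z = 11$ ($z = 6 + 5 = 11$)
$M{\left(V,u \right)} = 4 + V$
$-12 - 13 M{\left(J{\left(z \right)},-5 \right)} = -12 - 13 \left(4 + 1\right) = -12 - 65 = -77$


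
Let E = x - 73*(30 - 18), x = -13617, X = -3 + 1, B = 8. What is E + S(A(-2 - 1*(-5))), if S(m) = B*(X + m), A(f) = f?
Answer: -14485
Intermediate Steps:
X = -2
E = -14493 (E = -13617 - 73*(30 - 18) = -13617 - 73*12 = -13617 - 1*876 = -13617 - 876 = -14493)
S(m) = -16 + 8*m (S(m) = 8*(-2 + m) = -16 + 8*m)
E + S(A(-2 - 1*(-5))) = -14493 + (-16 + 8*(-2 - 1*(-5))) = -14493 + (-16 + 8*(-2 + 5)) = -14493 + (-16 + 8*3) = -14493 + (-16 + 24) = -14493 + 8 = -14485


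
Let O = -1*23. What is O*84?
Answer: -1932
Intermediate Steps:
O = -23
O*84 = -23*84 = -1932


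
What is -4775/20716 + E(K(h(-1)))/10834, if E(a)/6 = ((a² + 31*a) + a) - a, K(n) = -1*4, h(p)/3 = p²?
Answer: -32578159/112218572 ≈ -0.29031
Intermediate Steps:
h(p) = 3*p²
K(n) = -4
E(a) = 6*a² + 186*a (E(a) = 6*(((a² + 31*a) + a) - a) = 6*((a² + 32*a) - a) = 6*(a² + 31*a) = 6*a² + 186*a)
-4775/20716 + E(K(h(-1)))/10834 = -4775/20716 + (6*(-4)*(31 - 4))/10834 = -4775*1/20716 + (6*(-4)*27)*(1/10834) = -4775/20716 - 648*1/10834 = -4775/20716 - 324/5417 = -32578159/112218572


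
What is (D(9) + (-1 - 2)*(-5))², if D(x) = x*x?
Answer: 9216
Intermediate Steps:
D(x) = x²
(D(9) + (-1 - 2)*(-5))² = (9² + (-1 - 2)*(-5))² = (81 - 3*(-5))² = (81 + 15)² = 96² = 9216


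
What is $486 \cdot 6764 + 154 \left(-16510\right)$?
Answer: $744764$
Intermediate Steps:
$486 \cdot 6764 + 154 \left(-16510\right) = 3287304 - 2542540 = 744764$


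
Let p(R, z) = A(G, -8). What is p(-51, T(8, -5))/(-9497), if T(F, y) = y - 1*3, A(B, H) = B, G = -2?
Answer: 2/9497 ≈ 0.00021059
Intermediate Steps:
T(F, y) = -3 + y (T(F, y) = y - 3 = -3 + y)
p(R, z) = -2
p(-51, T(8, -5))/(-9497) = -2/(-9497) = -2*(-1/9497) = 2/9497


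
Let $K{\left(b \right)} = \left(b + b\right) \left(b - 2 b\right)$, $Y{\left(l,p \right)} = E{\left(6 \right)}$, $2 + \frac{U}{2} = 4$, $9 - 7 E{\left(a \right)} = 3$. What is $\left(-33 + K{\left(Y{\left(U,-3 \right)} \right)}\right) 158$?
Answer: $- \frac{266862}{49} \approx -5446.2$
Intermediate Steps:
$E{\left(a \right)} = \frac{6}{7}$ ($E{\left(a \right)} = \frac{9}{7} - \frac{3}{7} = \frac{6}{7}$)
$U = 4$ ($U = -4 + 2 \cdot 4 = -4 + 8 = 4$)
$Y{\left(l,p \right)} = \frac{6}{7}$
$K{\left(b \right)} = - 2 b^{2}$ ($K{\left(b \right)} = 2 b \left(- b\right) = - 2 b^{2}$)
$\left(-33 + K{\left(Y{\left(U,-3 \right)} \right)}\right) 158 = \left(-33 - 2 \left(\frac{6}{7}\right)^{2}\right) 158 = \left(-33 - \frac{72}{49}\right) 158 = \left(- \frac{1689}{49}\right) 158 = - \frac{266862}{49}$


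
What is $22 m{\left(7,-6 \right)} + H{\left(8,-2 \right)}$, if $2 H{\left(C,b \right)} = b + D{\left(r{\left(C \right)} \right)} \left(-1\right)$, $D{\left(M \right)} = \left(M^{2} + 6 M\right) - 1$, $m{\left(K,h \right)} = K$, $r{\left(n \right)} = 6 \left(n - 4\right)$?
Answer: $- \frac{413}{2} \approx -206.5$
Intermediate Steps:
$r{\left(n \right)} = -24 + 6 n$ ($r{\left(n \right)} = 6 \left(-4 + n\right) = -24 + 6 n$)
$D{\left(M \right)} = -1 + M^{2} + 6 M$
$H{\left(C,b \right)} = \frac{145}{2} + \frac{b}{2} - 18 C - \frac{\left(-24 + 6 C\right)^{2}}{2}$ ($H{\left(C,b \right)} = \frac{b + \left(-1 + \left(-24 + 6 C\right)^{2} + 6 \left(-24 + 6 C\right)\right) \left(-1\right)}{2} = \frac{b + \left(-1 + \left(-24 + 6 C\right)^{2} + \left(-144 + 36 C\right)\right) \left(-1\right)}{2} = \frac{b + \left(-145 + \left(-24 + 6 C\right)^{2} + 36 C\right) \left(-1\right)}{2} = \frac{b - \left(-145 + \left(-24 + 6 C\right)^{2} + 36 C\right)}{2} = \frac{145 + b - \left(-24 + 6 C\right)^{2} - 36 C}{2} = \frac{145}{2} + \frac{b}{2} - 18 C - \frac{\left(-24 + 6 C\right)^{2}}{2}$)
$22 m{\left(7,-6 \right)} + H{\left(8,-2 \right)} = 22 \cdot 7 + \left(- \frac{431}{2} + \frac{1}{2} \left(-2\right) - 18 \cdot 8^{2} + 126 \cdot 8\right) = 154 - \frac{721}{2} = - \frac{413}{2}$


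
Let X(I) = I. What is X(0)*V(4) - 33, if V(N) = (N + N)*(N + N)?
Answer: -33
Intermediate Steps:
V(N) = 4*N² (V(N) = (2*N)*(2*N) = 4*N²)
X(0)*V(4) - 33 = 0*(4*4²) - 33 = 0*(4*16) - 33 = 0*64 - 33 = 0 - 33 = -33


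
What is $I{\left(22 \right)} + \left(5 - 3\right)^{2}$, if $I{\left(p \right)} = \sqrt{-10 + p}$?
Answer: $4 + 2 \sqrt{3} \approx 7.4641$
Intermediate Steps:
$I{\left(22 \right)} + \left(5 - 3\right)^{2} = \sqrt{-10 + 22} + \left(5 - 3\right)^{2} = \sqrt{12} + 2^{2} = 2 \sqrt{3} + 4 = 4 + 2 \sqrt{3}$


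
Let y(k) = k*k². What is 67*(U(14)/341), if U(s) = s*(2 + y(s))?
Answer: 2575748/341 ≈ 7553.5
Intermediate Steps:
y(k) = k³
U(s) = s*(2 + s³)
67*(U(14)/341) = 67*((14*(2 + 14³))/341) = 67*((14*(2 + 2744))*(1/341)) = 67*((14*2746)*(1/341)) = 67*(38444*(1/341)) = 67*(38444/341) = 2575748/341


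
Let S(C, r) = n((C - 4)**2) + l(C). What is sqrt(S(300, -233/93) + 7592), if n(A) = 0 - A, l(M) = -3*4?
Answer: 2*I*sqrt(20009) ≈ 282.91*I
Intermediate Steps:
l(M) = -12
n(A) = -A
S(C, r) = -12 - (-4 + C)**2 (S(C, r) = -(C - 4)**2 - 12 = -(-4 + C)**2 - 12 = -12 - (-4 + C)**2)
sqrt(S(300, -233/93) + 7592) = sqrt((-12 - (-4 + 300)**2) + 7592) = sqrt((-12 - 1*296**2) + 7592) = sqrt((-12 - 1*87616) + 7592) = sqrt((-12 - 87616) + 7592) = sqrt(-87628 + 7592) = sqrt(-80036) = 2*I*sqrt(20009)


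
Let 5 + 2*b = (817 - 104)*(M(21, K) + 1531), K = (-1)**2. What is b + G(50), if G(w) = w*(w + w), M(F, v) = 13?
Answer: 1110867/2 ≈ 5.5543e+5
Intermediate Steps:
K = 1
G(w) = 2*w**2 (G(w) = w*(2*w) = 2*w**2)
b = 1100867/2 (b = -5/2 + ((817 - 104)*(13 + 1531))/2 = -5/2 + (713*1544)/2 = -5/2 + (1/2)*1100872 = -5/2 + 550436 = 1100867/2 ≈ 5.5043e+5)
b + G(50) = 1100867/2 + 2*50**2 = 1100867/2 + 2*2500 = 1100867/2 + 5000 = 1110867/2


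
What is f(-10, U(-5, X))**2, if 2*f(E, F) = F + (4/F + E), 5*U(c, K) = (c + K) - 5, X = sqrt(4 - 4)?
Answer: 49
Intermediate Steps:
X = 0 (X = sqrt(0) = 0)
U(c, K) = -1 + K/5 + c/5 (U(c, K) = ((c + K) - 5)/5 = ((K + c) - 5)/5 = (-5 + K + c)/5 = -1 + K/5 + c/5)
f(E, F) = E/2 + F/2 + 2/F (f(E, F) = (F + (4/F + E))/2 = (F + (E + 4/F))/2 = (E + F + 4/F)/2 = E/2 + F/2 + 2/F)
f(-10, U(-5, X))**2 = ((4 + (-1 + (1/5)*0 + (1/5)*(-5))*(-10 + (-1 + (1/5)*0 + (1/5)*(-5))))/(2*(-1 + (1/5)*0 + (1/5)*(-5))))**2 = ((4 + (-1 + 0 - 1)*(-10 + (-1 + 0 - 1)))/(2*(-1 + 0 - 1)))**2 = ((1/2)*(4 - 2*(-10 - 2))/(-2))**2 = ((1/2)*(-1/2)*(4 - 2*(-12)))**2 = ((1/2)*(-1/2)*(4 + 24))**2 = ((1/2)*(-1/2)*28)**2 = (-7)**2 = 49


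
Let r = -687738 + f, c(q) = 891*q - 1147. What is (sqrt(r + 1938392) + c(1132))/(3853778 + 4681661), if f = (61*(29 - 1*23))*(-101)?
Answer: 1007465/8535439 + 2*sqrt(303422)/8535439 ≈ 0.11816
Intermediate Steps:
f = -36966 (f = (61*(29 - 23))*(-101) = (61*6)*(-101) = 366*(-101) = -36966)
c(q) = -1147 + 891*q
r = -724704 (r = -687738 - 36966 = -724704)
(sqrt(r + 1938392) + c(1132))/(3853778 + 4681661) = (sqrt(-724704 + 1938392) + (-1147 + 891*1132))/(3853778 + 4681661) = (sqrt(1213688) + (-1147 + 1008612))/8535439 = (2*sqrt(303422) + 1007465)*(1/8535439) = (1007465 + 2*sqrt(303422))*(1/8535439) = 1007465/8535439 + 2*sqrt(303422)/8535439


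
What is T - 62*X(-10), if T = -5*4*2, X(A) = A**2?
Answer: -6240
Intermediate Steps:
T = -40 (T = -20*2 = -40)
T - 62*X(-10) = -40 - 62*(-10)**2 = -40 - 62*100 = -40 - 6200 = -6240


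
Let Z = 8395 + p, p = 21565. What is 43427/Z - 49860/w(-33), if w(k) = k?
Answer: 498412897/329560 ≈ 1512.4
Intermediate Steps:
Z = 29960 (Z = 8395 + 21565 = 29960)
43427/Z - 49860/w(-33) = 43427/29960 - 49860/(-33) = 43427*(1/29960) - 49860*(-1/33) = 43427/29960 + 16620/11 = 498412897/329560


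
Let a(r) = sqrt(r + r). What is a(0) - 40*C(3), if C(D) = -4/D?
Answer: 160/3 ≈ 53.333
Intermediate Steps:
a(r) = sqrt(2)*sqrt(r) (a(r) = sqrt(2*r) = sqrt(2)*sqrt(r))
a(0) - 40*C(3) = sqrt(2)*sqrt(0) - (-160)/3 = sqrt(2)*0 - (-160)/3 = 0 - 40*(-4/3) = 0 + 160/3 = 160/3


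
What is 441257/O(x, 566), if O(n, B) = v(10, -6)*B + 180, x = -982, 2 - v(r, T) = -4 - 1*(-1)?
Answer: 441257/3010 ≈ 146.60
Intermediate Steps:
v(r, T) = 5 (v(r, T) = 2 - (-4 - 1*(-1)) = 2 - (-4 + 1) = 2 - 1*(-3) = 2 + 3 = 5)
O(n, B) = 180 + 5*B (O(n, B) = 5*B + 180 = 180 + 5*B)
441257/O(x, 566) = 441257/(180 + 5*566) = 441257/(180 + 2830) = 441257/3010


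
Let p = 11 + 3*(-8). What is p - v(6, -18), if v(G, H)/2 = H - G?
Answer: 35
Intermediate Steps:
v(G, H) = -2*G + 2*H (v(G, H) = 2*(H - G) = -2*G + 2*H)
p = -13 (p = 11 - 24 = -13)
p - v(6, -18) = -13 - (-2*6 + 2*(-18)) = -13 - (-12 - 36) = -13 - 1*(-48) = -13 + 48 = 35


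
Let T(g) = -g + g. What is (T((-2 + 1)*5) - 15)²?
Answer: 225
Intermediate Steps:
T(g) = 0
(T((-2 + 1)*5) - 15)² = (0 - 15)² = (-15)² = 225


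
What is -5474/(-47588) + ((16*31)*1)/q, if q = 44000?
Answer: 2066091/16358375 ≈ 0.12630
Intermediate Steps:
-5474/(-47588) + ((16*31)*1)/q = -5474/(-47588) + ((16*31)*1)/44000 = -5474*(-1/47588) + (496*1)*(1/44000) = 2737/23794 + 496*(1/44000) = 2737/23794 + 31/2750 = 2066091/16358375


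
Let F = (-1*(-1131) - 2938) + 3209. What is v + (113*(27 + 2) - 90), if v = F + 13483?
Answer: 18072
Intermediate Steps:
F = 1402 (F = (1131 - 2938) + 3209 = -1807 + 3209 = 1402)
v = 14885 (v = 1402 + 13483 = 14885)
v + (113*(27 + 2) - 90) = 14885 + (113*(27 + 2) - 90) = 14885 + (113*29 - 90) = 14885 + (3277 - 90) = 14885 + 3187 = 18072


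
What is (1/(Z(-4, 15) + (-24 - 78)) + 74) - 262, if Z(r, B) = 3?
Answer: -18613/99 ≈ -188.01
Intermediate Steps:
(1/(Z(-4, 15) + (-24 - 78)) + 74) - 262 = (1/(3 + (-24 - 78)) + 74) - 262 = (1/(3 - 102) + 74) - 262 = (1/(-99) + 74) - 262 = (-1/99 + 74) - 262 = 7325/99 - 262 = -18613/99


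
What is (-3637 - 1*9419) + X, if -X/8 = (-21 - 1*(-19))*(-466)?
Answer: -20512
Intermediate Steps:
X = -7456 (X = -8*(-21 - 1*(-19))*(-466) = -8*(-21 + 19)*(-466) = -(-16)*(-466) = -8*932 = -7456)
(-3637 - 1*9419) + X = (-3637 - 1*9419) - 7456 = (-3637 - 9419) - 7456 = -13056 - 7456 = -20512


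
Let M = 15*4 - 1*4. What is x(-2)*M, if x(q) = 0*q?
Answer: 0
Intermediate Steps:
M = 56 (M = 60 - 4 = 56)
x(q) = 0
x(-2)*M = 0*56 = 0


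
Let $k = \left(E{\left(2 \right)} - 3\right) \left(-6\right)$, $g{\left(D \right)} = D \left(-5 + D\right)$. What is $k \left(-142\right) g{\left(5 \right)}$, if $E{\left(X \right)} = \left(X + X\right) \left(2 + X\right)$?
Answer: $0$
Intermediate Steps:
$E{\left(X \right)} = 2 X \left(2 + X\right)$
$k = -78$ ($k = \left(2 \cdot 2 \left(2 + 2\right) - 3\right) \left(-6\right) = \left(2 \cdot 2 \cdot 4 - 3\right) \left(-6\right) = \left(16 - 3\right) \left(-6\right) = 13 \left(-6\right) = -78$)
$k \left(-142\right) g{\left(5 \right)} = \left(-78\right) \left(-142\right) 5 \left(-5 + 5\right) = 11076 \cdot 5 \cdot 0 = 11076 \cdot 0 = 0$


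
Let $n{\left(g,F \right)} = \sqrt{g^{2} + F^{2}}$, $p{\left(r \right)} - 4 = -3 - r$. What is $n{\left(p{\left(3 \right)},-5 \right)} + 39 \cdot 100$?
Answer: $3900 + \sqrt{29} \approx 3905.4$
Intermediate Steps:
$p{\left(r \right)} = 1 - r$ ($p{\left(r \right)} = 4 - \left(3 + r\right) = 1 - r$)
$n{\left(g,F \right)} = \sqrt{F^{2} + g^{2}}$
$n{\left(p{\left(3 \right)},-5 \right)} + 39 \cdot 100 = \sqrt{\left(-5\right)^{2} + \left(1 - 3\right)^{2}} + 39 \cdot 100 = \sqrt{25 + \left(1 - 3\right)^{2}} + 3900 = \sqrt{25 + \left(-2\right)^{2}} + 3900 = \sqrt{25 + 4} + 3900 = \sqrt{29} + 3900 = 3900 + \sqrt{29}$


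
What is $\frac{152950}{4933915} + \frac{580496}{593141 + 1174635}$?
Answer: $\frac{5597320109}{15575100934} \approx 0.35938$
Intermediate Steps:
$\frac{152950}{4933915} + \frac{580496}{593141 + 1174635} = 152950 \cdot \frac{1}{4933915} + \frac{580496}{1767776} = \frac{4370}{140969} + 580496 \cdot \frac{1}{1767776} = \frac{4370}{140969} + \frac{36281}{110486} = \frac{5597320109}{15575100934}$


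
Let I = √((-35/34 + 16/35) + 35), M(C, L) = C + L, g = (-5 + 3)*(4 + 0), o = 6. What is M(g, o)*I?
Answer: -√48753110/595 ≈ -11.735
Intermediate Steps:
g = -8 (g = -2*4 = -8)
I = √48753110/1190 (I = √((-35*1/34 + 16*(1/35)) + 35) = √((-35/34 + 16/35) + 35) = √(-681/1190 + 35) = √(40969/1190) = √48753110/1190 ≈ 5.8675)
M(g, o)*I = (-8 + 6)*(√48753110/1190) = -√48753110/595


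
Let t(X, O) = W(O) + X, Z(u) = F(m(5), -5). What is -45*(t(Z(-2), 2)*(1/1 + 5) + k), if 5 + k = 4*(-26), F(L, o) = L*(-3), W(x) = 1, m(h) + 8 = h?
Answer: 2205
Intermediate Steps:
m(h) = -8 + h
F(L, o) = -3*L
Z(u) = 9 (Z(u) = -3*(-8 + 5) = -3*(-3) = 9)
t(X, O) = 1 + X
k = -109 (k = -5 + 4*(-26) = -5 - 104 = -109)
-45*(t(Z(-2), 2)*(1/1 + 5) + k) = -45*((1 + 9)*(1/1 + 5) - 109) = -45*(10*(1 + 5) - 109) = -45*(10*6 - 109) = -45*(60 - 109) = -45*(-49) = 2205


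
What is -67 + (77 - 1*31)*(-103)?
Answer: -4805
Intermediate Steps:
-67 + (77 - 1*31)*(-103) = -67 + (77 - 31)*(-103) = -67 + 46*(-103) = -67 - 4738 = -4805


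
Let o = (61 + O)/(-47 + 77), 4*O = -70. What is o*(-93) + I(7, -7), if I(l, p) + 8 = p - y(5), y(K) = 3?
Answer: -3057/20 ≈ -152.85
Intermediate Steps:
O = -35/2 (O = (¼)*(-70) = -35/2 ≈ -17.500)
I(l, p) = -11 + p (I(l, p) = -8 + (p - 1*3) = -8 + (p - 3) = -8 + (-3 + p) = -11 + p)
o = 29/20 (o = (61 - 35/2)/(-47 + 77) = (87/2)/30 = (87/2)*(1/30) = 29/20 ≈ 1.4500)
o*(-93) + I(7, -7) = (29/20)*(-93) + (-11 - 7) = -2697/20 - 18 = -3057/20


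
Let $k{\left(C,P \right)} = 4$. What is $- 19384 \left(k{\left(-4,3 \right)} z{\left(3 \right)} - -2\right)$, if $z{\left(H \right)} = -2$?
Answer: $116304$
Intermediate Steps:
$- 19384 \left(k{\left(-4,3 \right)} z{\left(3 \right)} - -2\right) = - 19384 \left(4 \left(-2\right) - -2\right) = - 19384 \left(-8 + 2\right) = \left(-19384\right) \left(-6\right) = 116304$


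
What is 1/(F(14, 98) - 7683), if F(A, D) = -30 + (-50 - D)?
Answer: -1/7861 ≈ -0.00012721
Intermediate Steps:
F(A, D) = -80 - D
1/(F(14, 98) - 7683) = 1/((-80 - 1*98) - 7683) = 1/((-80 - 98) - 7683) = 1/(-178 - 7683) = 1/(-7861) = -1/7861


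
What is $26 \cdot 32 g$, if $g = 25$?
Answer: $20800$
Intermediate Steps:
$26 \cdot 32 g = 26 \cdot 32 \cdot 25 = 832 \cdot 25 = 20800$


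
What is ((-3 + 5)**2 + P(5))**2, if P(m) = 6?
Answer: 100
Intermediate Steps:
((-3 + 5)**2 + P(5))**2 = ((-3 + 5)**2 + 6)**2 = (2**2 + 6)**2 = (4 + 6)**2 = 10**2 = 100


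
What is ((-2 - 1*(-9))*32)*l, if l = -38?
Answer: -8512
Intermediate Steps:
((-2 - 1*(-9))*32)*l = ((-2 - 1*(-9))*32)*(-38) = ((-2 + 9)*32)*(-38) = (7*32)*(-38) = 224*(-38) = -8512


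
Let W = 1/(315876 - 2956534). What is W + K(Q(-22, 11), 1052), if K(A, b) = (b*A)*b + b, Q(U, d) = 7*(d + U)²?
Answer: 2475298253205719/2640658 ≈ 9.3738e+8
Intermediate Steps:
Q(U, d) = 7*(U + d)²
K(A, b) = b + A*b² (K(A, b) = (A*b)*b + b = A*b² + b = b + A*b²)
W = -1/2640658 (W = 1/(-2640658) = -1/2640658 ≈ -3.7869e-7)
W + K(Q(-22, 11), 1052) = -1/2640658 + 1052*(1 + (7*(-22 + 11)²)*1052) = -1/2640658 + 1052*(1 + (7*(-11)²)*1052) = -1/2640658 + 1052*(1 + (7*121)*1052) = -1/2640658 + 1052*(1 + 847*1052) = -1/2640658 + 1052*(1 + 891044) = -1/2640658 + 1052*891045 = -1/2640658 + 937379340 = 2475298253205719/2640658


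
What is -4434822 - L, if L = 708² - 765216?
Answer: -4170870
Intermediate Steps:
L = -263952 (L = 501264 - 765216 = -263952)
-4434822 - L = -4434822 - 1*(-263952) = -4434822 + 263952 = -4170870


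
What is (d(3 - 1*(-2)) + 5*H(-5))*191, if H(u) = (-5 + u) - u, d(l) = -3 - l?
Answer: -6303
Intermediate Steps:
H(u) = -5
(d(3 - 1*(-2)) + 5*H(-5))*191 = ((-3 - (3 - 1*(-2))) + 5*(-5))*191 = ((-3 - (3 + 2)) - 25)*191 = ((-3 - 1*5) - 25)*191 = ((-3 - 5) - 25)*191 = (-8 - 25)*191 = -33*191 = -6303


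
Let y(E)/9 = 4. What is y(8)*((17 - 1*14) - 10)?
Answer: -252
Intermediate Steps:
y(E) = 36 (y(E) = 9*4 = 36)
y(8)*((17 - 1*14) - 10) = 36*((17 - 1*14) - 10) = 36*((17 - 14) - 10) = 36*(3 - 10) = 36*(-7) = -252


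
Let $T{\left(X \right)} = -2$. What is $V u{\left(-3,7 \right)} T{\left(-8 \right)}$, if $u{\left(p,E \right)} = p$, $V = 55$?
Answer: $330$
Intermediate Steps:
$V u{\left(-3,7 \right)} T{\left(-8 \right)} = 55 \left(-3\right) \left(-2\right) = \left(-165\right) \left(-2\right) = 330$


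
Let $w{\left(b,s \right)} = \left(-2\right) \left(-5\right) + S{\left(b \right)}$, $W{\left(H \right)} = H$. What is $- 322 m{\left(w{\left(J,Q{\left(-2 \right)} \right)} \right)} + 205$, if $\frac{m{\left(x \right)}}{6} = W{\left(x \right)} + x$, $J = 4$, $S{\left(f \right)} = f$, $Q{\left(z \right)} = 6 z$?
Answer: $-53891$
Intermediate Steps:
$w{\left(b,s \right)} = 10 + b$ ($w{\left(b,s \right)} = \left(-2\right) \left(-5\right) + b = 10 + b$)
$m{\left(x \right)} = 12 x$ ($m{\left(x \right)} = 6 \left(x + x\right) = 6 \cdot 2 x = 12 x$)
$- 322 m{\left(w{\left(J,Q{\left(-2 \right)} \right)} \right)} + 205 = - 322 \cdot 12 \left(10 + 4\right) + 205 = - 322 \cdot 12 \cdot 14 + 205 = \left(-322\right) 168 + 205 = -54096 + 205 = -53891$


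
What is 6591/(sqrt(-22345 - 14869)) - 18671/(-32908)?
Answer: 18671/32908 - 6591*I*sqrt(37214)/37214 ≈ 0.56737 - 34.166*I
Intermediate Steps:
6591/(sqrt(-22345 - 14869)) - 18671/(-32908) = 6591/(sqrt(-37214)) - 18671*(-1/32908) = 6591/((I*sqrt(37214))) + 18671/32908 = 6591*(-I*sqrt(37214)/37214) + 18671/32908 = -6591*I*sqrt(37214)/37214 + 18671/32908 = 18671/32908 - 6591*I*sqrt(37214)/37214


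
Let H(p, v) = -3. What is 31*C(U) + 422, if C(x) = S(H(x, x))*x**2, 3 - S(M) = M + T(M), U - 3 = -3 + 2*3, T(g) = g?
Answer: 10466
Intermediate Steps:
U = 6 (U = 3 + (-3 + 2*3) = 3 + (-3 + 6) = 3 + 3 = 6)
S(M) = 3 - 2*M (S(M) = 3 - (M + M) = 3 - 2*M)
C(x) = 9*x**2 (C(x) = (3 - 2*(-3))*x**2 = (3 + 6)*x**2 = 9*x**2)
31*C(U) + 422 = 31*(9*6**2) + 422 = 31*(9*36) + 422 = 31*324 + 422 = 10044 + 422 = 10466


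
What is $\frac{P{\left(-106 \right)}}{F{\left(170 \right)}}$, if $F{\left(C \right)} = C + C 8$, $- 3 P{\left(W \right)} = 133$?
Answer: $- \frac{133}{4590} \approx -0.028976$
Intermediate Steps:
$P{\left(W \right)} = - \frac{133}{3}$ ($P{\left(W \right)} = \left(- \frac{1}{3}\right) 133 = - \frac{133}{3}$)
$F{\left(C \right)} = 9 C$ ($F{\left(C \right)} = C + 8 C = 9 C$)
$\frac{P{\left(-106 \right)}}{F{\left(170 \right)}} = - \frac{133}{3 \cdot 9 \cdot 170} = - \frac{133}{3 \cdot 1530} = \left(- \frac{133}{3}\right) \frac{1}{1530} = - \frac{133}{4590}$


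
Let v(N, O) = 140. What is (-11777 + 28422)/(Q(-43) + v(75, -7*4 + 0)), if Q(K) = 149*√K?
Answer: 2330300/974243 - 2480105*I*√43/974243 ≈ 2.3919 - 16.693*I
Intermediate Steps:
(-11777 + 28422)/(Q(-43) + v(75, -7*4 + 0)) = (-11777 + 28422)/(149*√(-43) + 140) = 16645/(149*(I*√43) + 140) = 16645/(149*I*√43 + 140) = 16645/(140 + 149*I*√43)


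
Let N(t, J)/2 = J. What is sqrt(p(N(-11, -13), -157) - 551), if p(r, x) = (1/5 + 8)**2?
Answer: I*sqrt(12094)/5 ≈ 21.995*I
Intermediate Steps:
N(t, J) = 2*J
p(r, x) = 1681/25 (p(r, x) = (1*(1/5) + 8)**2 = (1/5 + 8)**2 = (41/5)**2 = 1681/25)
sqrt(p(N(-11, -13), -157) - 551) = sqrt(1681/25 - 551) = sqrt(-12094/25) = I*sqrt(12094)/5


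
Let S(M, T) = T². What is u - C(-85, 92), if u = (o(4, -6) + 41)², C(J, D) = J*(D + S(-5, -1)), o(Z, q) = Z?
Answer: 9930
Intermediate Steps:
C(J, D) = J*(1 + D) (C(J, D) = J*(D + (-1)²) = J*(D + 1) = J*(1 + D))
u = 2025 (u = (4 + 41)² = 45² = 2025)
u - C(-85, 92) = 2025 - (-85)*(1 + 92) = 2025 - (-85)*93 = 2025 - 1*(-7905) = 2025 + 7905 = 9930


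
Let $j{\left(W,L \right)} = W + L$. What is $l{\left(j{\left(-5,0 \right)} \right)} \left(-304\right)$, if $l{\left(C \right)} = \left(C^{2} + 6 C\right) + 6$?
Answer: $-304$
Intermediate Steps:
$j{\left(W,L \right)} = L + W$
$l{\left(C \right)} = 6 + C^{2} + 6 C$
$l{\left(j{\left(-5,0 \right)} \right)} \left(-304\right) = \left(6 + \left(0 - 5\right)^{2} + 6 \left(0 - 5\right)\right) \left(-304\right) = \left(6 + \left(-5\right)^{2} + 6 \left(-5\right)\right) \left(-304\right) = \left(6 + 25 - 30\right) \left(-304\right) = 1 \left(-304\right) = -304$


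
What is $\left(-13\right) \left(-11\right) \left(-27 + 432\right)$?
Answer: $57915$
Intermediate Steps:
$\left(-13\right) \left(-11\right) \left(-27 + 432\right) = 143 \cdot 405 = 57915$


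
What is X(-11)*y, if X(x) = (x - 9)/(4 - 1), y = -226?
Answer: 4520/3 ≈ 1506.7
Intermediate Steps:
X(x) = -3 + x/3 (X(x) = (-9 + x)/3 = (-9 + x)*(⅓) = -3 + x/3)
X(-11)*y = (-3 + (⅓)*(-11))*(-226) = (-3 - 11/3)*(-226) = -20/3*(-226) = 4520/3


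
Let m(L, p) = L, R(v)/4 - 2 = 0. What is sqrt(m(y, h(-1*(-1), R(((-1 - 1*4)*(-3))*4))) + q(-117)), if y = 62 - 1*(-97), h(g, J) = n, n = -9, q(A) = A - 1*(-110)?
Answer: 2*sqrt(38) ≈ 12.329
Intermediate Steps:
R(v) = 8 (R(v) = 8 + 4*0 = 8 + 0 = 8)
q(A) = 110 + A (q(A) = A + 110 = 110 + A)
h(g, J) = -9
y = 159 (y = 62 + 97 = 159)
sqrt(m(y, h(-1*(-1), R(((-1 - 1*4)*(-3))*4))) + q(-117)) = sqrt(159 + (110 - 117)) = sqrt(159 - 7) = sqrt(152) = 2*sqrt(38)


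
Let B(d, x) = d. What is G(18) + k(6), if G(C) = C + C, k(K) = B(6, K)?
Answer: 42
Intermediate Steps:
k(K) = 6
G(C) = 2*C
G(18) + k(6) = 2*18 + 6 = 36 + 6 = 42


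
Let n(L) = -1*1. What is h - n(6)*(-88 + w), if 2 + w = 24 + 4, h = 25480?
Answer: 25418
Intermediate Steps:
n(L) = -1
w = 26 (w = -2 + (24 + 4) = -2 + 28 = 26)
h - n(6)*(-88 + w) = 25480 - (-1)*(-88 + 26) = 25480 - (-1)*(-62) = 25480 - 1*62 = 25480 - 62 = 25418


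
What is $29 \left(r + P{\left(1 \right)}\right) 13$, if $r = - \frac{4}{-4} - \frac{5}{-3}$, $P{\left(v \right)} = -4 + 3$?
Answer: $\frac{1885}{3} \approx 628.33$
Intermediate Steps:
$P{\left(v \right)} = -1$
$r = \frac{8}{3}$ ($r = \left(-4\right) \left(- \frac{1}{4}\right) - - \frac{5}{3} = 1 + \frac{5}{3} = \frac{8}{3} \approx 2.6667$)
$29 \left(r + P{\left(1 \right)}\right) 13 = 29 \left(\frac{8}{3} - 1\right) 13 = 29 \cdot \frac{5}{3} \cdot 13 = 29 \cdot \frac{65}{3} = \frac{1885}{3}$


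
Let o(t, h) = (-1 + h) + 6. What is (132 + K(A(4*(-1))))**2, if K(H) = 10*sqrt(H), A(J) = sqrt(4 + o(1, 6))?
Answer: 4*(66 + 5*15**(1/4))**2 ≈ 23007.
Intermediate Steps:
o(t, h) = 5 + h
A(J) = sqrt(15) (A(J) = sqrt(4 + (5 + 6)) = sqrt(4 + 11) = sqrt(15))
(132 + K(A(4*(-1))))**2 = (132 + 10*sqrt(sqrt(15)))**2 = (132 + 10*15**(1/4))**2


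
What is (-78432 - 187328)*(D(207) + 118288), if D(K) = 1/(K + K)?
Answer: -6507297441040/207 ≈ -3.1436e+10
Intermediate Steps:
D(K) = 1/(2*K)
(-78432 - 187328)*(D(207) + 118288) = (-78432 - 187328)*((½)/207 + 118288) = -265760*((½)*(1/207) + 118288) = -265760*(1/414 + 118288) = -265760*48971233/414 = -6507297441040/207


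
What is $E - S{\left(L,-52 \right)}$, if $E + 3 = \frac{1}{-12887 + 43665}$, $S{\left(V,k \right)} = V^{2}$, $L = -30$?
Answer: $- \frac{27792533}{30778} \approx -903.0$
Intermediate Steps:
$E = - \frac{92333}{30778}$ ($E = -3 + \frac{1}{-12887 + 43665} = -3 + \frac{1}{30778} = - \frac{92333}{30778} \approx -3.0$)
$E - S{\left(L,-52 \right)} = - \frac{92333}{30778} - \left(-30\right)^{2} = - \frac{92333}{30778} - 900 = - \frac{27792533}{30778}$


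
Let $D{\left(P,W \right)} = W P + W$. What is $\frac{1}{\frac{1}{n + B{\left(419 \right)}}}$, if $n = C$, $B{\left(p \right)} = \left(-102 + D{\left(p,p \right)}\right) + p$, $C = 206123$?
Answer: $382420$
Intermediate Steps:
$D{\left(P,W \right)} = W + P W$ ($D{\left(P,W \right)} = P W + W = W + P W$)
$B{\left(p \right)} = -102 + p + p \left(1 + p\right)$ ($B{\left(p \right)} = \left(-102 + p \left(1 + p\right)\right) + p = -102 + p + p \left(1 + p\right)$)
$n = 206123$
$\frac{1}{\frac{1}{n + B{\left(419 \right)}}} = \frac{1}{\frac{1}{206123 + \left(-102 + 419 + 419 \left(1 + 419\right)\right)}} = \frac{1}{\frac{1}{206123 + \left(-102 + 419 + 419 \cdot 420\right)}} = \frac{1}{\frac{1}{206123 + \left(-102 + 419 + 175980\right)}} = \frac{1}{\frac{1}{206123 + 176297}} = \frac{1}{\frac{1}{382420}} = 382420$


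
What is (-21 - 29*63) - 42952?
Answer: -44800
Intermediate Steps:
(-21 - 29*63) - 42952 = (-21 - 1827) - 42952 = -1848 - 42952 = -44800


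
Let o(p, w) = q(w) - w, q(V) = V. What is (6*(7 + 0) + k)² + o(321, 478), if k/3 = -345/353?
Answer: 190191681/124609 ≈ 1526.3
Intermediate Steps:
k = -1035/353 (k = 3*(-345/353) = -1035/353 ≈ -2.9320)
o(p, w) = 0 (o(p, w) = w - w = 0)
(6*(7 + 0) + k)² + o(321, 478) = (6*(7 + 0) - 1035/353)² + 0 = (6*7 - 1035/353)² + 0 = (42 - 1035/353)² + 0 = (13791/353)² + 0 = 190191681/124609 + 0 = 190191681/124609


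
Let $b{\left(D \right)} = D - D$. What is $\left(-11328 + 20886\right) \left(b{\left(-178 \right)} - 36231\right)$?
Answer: $-346295898$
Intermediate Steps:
$b{\left(D \right)} = 0$
$\left(-11328 + 20886\right) \left(b{\left(-178 \right)} - 36231\right) = \left(-11328 + 20886\right) \left(0 - 36231\right) = 9558 \left(-36231\right) = -346295898$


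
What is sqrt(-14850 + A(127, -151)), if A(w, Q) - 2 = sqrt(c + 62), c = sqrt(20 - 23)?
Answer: sqrt(-14848 + sqrt(62 + I*sqrt(3))) ≈ 0.0005 + 121.82*I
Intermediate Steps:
c = I*sqrt(3) (c = sqrt(-3) = I*sqrt(3) ≈ 1.732*I)
A(w, Q) = 2 + sqrt(62 + I*sqrt(3)) (A(w, Q) = 2 + sqrt(I*sqrt(3) + 62) = 2 + sqrt(62 + I*sqrt(3)))
sqrt(-14850 + A(127, -151)) = sqrt(-14850 + (2 + sqrt(62 + I*sqrt(3)))) = sqrt(-14848 + sqrt(62 + I*sqrt(3)))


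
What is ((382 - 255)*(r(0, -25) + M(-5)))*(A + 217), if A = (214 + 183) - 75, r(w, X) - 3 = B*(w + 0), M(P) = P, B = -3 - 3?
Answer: -136906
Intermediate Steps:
B = -6
r(w, X) = 3 - 6*w (r(w, X) = 3 - 6*(w + 0) = 3 - 6*w)
A = 322 (A = 397 - 75 = 322)
((382 - 255)*(r(0, -25) + M(-5)))*(A + 217) = ((382 - 255)*((3 - 6*0) - 5))*(322 + 217) = (127*((3 + 0) - 5))*539 = (127*(3 - 5))*539 = (127*(-2))*539 = -254*539 = -136906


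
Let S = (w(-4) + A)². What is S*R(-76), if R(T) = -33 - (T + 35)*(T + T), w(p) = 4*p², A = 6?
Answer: -30698500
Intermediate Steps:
R(T) = -33 - 2*T*(35 + T) (R(T) = -33 - (35 + T)*2*T = -33 - 2*T*(35 + T))
S = 4900 (S = (4*(-4)² + 6)² = (4*16 + 6)² = (64 + 6)² = 70² = 4900)
S*R(-76) = 4900*(-33 - 70*(-76) - 2*(-76)²) = 4900*(-33 + 5320 - 2*5776) = 4900*(-33 + 5320 - 11552) = 4900*(-6265) = -30698500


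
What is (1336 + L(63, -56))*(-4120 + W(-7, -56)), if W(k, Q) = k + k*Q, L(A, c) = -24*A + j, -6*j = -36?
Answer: 634950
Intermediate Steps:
j = 6 (j = -⅙*(-36) = 6)
L(A, c) = 6 - 24*A (L(A, c) = -24*A + 6 = 6 - 24*A)
W(k, Q) = k + Q*k
(1336 + L(63, -56))*(-4120 + W(-7, -56)) = (1336 + (6 - 24*63))*(-4120 - 7*(1 - 56)) = (1336 + (6 - 1512))*(-4120 - 7*(-55)) = (1336 - 1506)*(-4120 + 385) = -170*(-3735) = 634950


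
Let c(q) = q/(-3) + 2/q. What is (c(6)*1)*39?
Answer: -65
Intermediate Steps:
c(q) = 2/q - q/3 (c(q) = q*(-⅓) + 2/q = -q/3 + 2/q = 2/q - q/3)
(c(6)*1)*39 = ((2/6 - ⅓*6)*1)*39 = ((2*(⅙) - 2)*1)*39 = ((⅓ - 2)*1)*39 = -5/3*1*39 = -5/3*39 = -65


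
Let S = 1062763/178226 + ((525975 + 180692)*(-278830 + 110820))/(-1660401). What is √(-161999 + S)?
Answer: I*√880473560434281060734099374/98642209542 ≈ 300.81*I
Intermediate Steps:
S = 21162024777731383/295926628626 (S = 1062763*(1/178226) + (706667*(-168010))*(-1/1660401) = 1062763/178226 - 118727122670*(-1/1660401) = 1062763/178226 + 118727122670/1660401 = 21162024777731383/295926628626 ≈ 71511.)
√(-161999 + S) = √(-161999 + 21162024777731383/295926628626) = √(-26777793133051991/295926628626) = I*√880473560434281060734099374/98642209542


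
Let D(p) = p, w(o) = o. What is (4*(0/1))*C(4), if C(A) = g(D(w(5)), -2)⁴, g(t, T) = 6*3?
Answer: 0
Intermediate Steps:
g(t, T) = 18
C(A) = 104976 (C(A) = 18⁴ = 104976)
(4*(0/1))*C(4) = (4*(0/1))*104976 = (4*(0*1))*104976 = (4*0)*104976 = 0*104976 = 0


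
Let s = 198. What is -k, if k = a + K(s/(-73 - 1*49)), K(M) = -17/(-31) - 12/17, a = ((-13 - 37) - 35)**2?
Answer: -3807492/527 ≈ -7224.8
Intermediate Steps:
a = 7225 (a = (-50 - 35)**2 = (-85)**2 = 7225)
K(M) = -83/527 (K(M) = -17*(-1/31) - 12*1/17 = 17/31 - 12/17 = -83/527)
k = 3807492/527 (k = 7225 - 83/527 = 3807492/527 ≈ 7224.8)
-k = -1*3807492/527 = -3807492/527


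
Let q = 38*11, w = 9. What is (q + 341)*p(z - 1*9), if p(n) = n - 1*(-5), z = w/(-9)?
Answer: -3795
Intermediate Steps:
z = -1 (z = 9/(-9) = 9*(-⅑) = -1)
p(n) = 5 + n (p(n) = n + 5 = 5 + n)
q = 418
(q + 341)*p(z - 1*9) = (418 + 341)*(5 + (-1 - 1*9)) = 759*(5 + (-1 - 9)) = 759*(5 - 10) = 759*(-5) = -3795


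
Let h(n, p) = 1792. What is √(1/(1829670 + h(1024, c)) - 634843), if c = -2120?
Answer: I*√2129424073745089830/1831462 ≈ 796.77*I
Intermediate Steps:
√(1/(1829670 + h(1024, c)) - 634843) = √(1/(1829670 + 1792) - 634843) = √(1/1831462 - 634843) = √(-1162690830465/1831462) = I*√2129424073745089830/1831462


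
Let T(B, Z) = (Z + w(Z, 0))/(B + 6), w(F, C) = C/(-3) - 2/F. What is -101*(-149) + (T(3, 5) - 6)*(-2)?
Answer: 677699/45 ≈ 15060.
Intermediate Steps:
w(F, C) = -2/F - C/3 (w(F, C) = C*(-⅓) - 2/F = -C/3 - 2/F = -2/F - C/3)
T(B, Z) = (Z - 2/Z)/(6 + B) (T(B, Z) = (Z + (-2/Z - ⅓*0))/(B + 6) = (Z + (-2/Z + 0))/(6 + B) = (Z - 2/Z)/(6 + B))
-101*(-149) + (T(3, 5) - 6)*(-2) = -101*(-149) + ((-2 + 5²)/(5*(6 + 3)) - 6)*(-2) = 15049 + ((⅕)*(-2 + 25)/9 - 6)*(-2) = 15049 + ((⅕)*(⅑)*23 - 6)*(-2) = 15049 + (23/45 - 6)*(-2) = 15049 - 247/45*(-2) = 15049 + 494/45 = 677699/45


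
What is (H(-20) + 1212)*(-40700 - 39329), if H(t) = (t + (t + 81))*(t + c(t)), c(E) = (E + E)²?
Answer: -5281273768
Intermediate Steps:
c(E) = 4*E² (c(E) = (2*E)² = 4*E²)
H(t) = (81 + 2*t)*(t + 4*t²) (H(t) = (t + (t + 81))*(t + 4*t²) = (t + (81 + t))*(t + 4*t²) = (81 + 2*t)*(t + 4*t²))
(H(-20) + 1212)*(-40700 - 39329) = (-20*(81 + 8*(-20)² + 326*(-20)) + 1212)*(-40700 - 39329) = (-20*(81 + 8*400 - 6520) + 1212)*(-80029) = (-20*(81 + 3200 - 6520) + 1212)*(-80029) = (-20*(-3239) + 1212)*(-80029) = (64780 + 1212)*(-80029) = 65992*(-80029) = -5281273768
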